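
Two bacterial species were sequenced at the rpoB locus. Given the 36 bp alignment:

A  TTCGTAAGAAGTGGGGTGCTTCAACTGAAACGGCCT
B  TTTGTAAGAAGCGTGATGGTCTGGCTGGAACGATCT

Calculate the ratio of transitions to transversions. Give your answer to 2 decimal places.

5.00

Transitions are A↔G and C↔T; transversions are all other mismatches.
Transitions: 10. Transversions: 2.
R = 10/2 = 5.00.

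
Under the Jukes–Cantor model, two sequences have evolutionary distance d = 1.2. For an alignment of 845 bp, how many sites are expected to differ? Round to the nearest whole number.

Invert JC69: p = (3/4)(1 − e^(−4d/3)) = 0.75 × (1 − e^(-1.6)) = 0.75 × (1 − 0.201897) = 0.598577.
Expected differing sites = pL ≈ 0.598577 × 845 = 505.797565 ≈ 506.

506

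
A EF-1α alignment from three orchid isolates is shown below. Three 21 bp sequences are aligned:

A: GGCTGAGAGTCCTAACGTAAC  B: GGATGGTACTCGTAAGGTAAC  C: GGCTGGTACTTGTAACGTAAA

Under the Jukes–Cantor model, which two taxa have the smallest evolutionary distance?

A–B: 6/21 differ, p = 0.286, d = 0.360.
A–C: 6/21 differ, p = 0.286, d = 0.360.
B–C: 4/21 differ, p = 0.190, d = 0.220.
The smallest distance is between B and C.

B and C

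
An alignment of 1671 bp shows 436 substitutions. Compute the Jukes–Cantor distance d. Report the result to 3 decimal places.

0.321

p = 436/1671 ≈ 0.260922.
d = −(3/4) ln(1 − 4p/3) = −0.75 ln(1 − 0.347896) = −0.75 ln(0.652104)
  = −0.75 × (-0.427551) = 0.320663 substitutions/site.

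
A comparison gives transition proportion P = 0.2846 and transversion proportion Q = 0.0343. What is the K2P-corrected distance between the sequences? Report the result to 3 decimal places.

Under the Kimura two-parameter model, d = −½ ln(1 − 2P − Q) − ¼ ln(1 − 2Q).
1 − 2P − Q = 0.3965, giving −½ ln(0.3965) = 0.462540.
1 − 2Q = 0.9314, giving −¼ ln(0.9314) = 0.017767.
d = 0.462540 + 0.017767 = 0.480307.

0.480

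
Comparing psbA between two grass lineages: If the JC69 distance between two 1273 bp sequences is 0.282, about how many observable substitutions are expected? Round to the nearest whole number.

Invert JC69: p = (3/4)(1 − e^(−4d/3)) = 0.75 × (1 − e^(-0.376)) = 0.75 × (1 − 0.686602) = 0.235049.
Expected differing sites = pL ≈ 0.235049 × 1273 = 299.217377 ≈ 299.

299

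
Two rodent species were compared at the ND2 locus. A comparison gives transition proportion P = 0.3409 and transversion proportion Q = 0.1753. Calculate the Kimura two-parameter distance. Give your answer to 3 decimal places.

1.081

Under the Kimura two-parameter model, d = −½ ln(1 − 2P − Q) − ¼ ln(1 − 2Q).
1 − 2P − Q = 0.1429, giving −½ ln(0.1429) = 0.972805.
1 − 2Q = 0.6494, giving −¼ ln(0.6494) = 0.107927.
d = 0.972805 + 0.107927 = 1.080732.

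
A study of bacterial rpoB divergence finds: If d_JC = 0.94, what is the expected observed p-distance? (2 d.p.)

p = (3/4)(1 − e^(−4d/3)) = 0.75 × (1 − e^(-1.253333)) = 0.75 × (1 − 0.285551) = 0.535837.

0.54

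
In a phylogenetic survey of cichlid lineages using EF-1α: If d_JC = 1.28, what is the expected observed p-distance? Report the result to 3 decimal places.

0.614

p = (3/4)(1 − e^(−4d/3)) = 0.75 × (1 − e^(-1.706667)) = 0.75 × (1 − 0.181470) = 0.613898.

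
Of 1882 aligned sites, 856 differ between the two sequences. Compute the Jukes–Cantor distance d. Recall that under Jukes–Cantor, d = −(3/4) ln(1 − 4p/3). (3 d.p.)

0.699

p = 856/1882 ≈ 0.454835.
d = −(3/4) ln(1 − 4p/3) = −0.75 ln(1 − 0.606447) = −0.75 ln(0.393553)
  = −0.75 × (-0.932540) = 0.699405 substitutions/site.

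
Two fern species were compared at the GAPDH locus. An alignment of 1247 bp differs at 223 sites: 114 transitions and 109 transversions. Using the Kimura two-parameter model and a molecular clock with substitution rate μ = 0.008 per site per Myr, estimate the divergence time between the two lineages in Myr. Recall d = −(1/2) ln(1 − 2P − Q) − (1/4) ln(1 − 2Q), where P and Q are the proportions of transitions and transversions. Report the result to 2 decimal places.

P = 114/1247 ≈ 0.091419 and Q = 109/1247 ≈ 0.08741.
Under the Kimura two-parameter model, d = −½ ln(1 − 2P − Q) − ¼ ln(1 − 2Q).
1 − 2P − Q = 0.729752, giving −½ ln(0.729752) = 0.157525.
1 − 2Q = 0.82518, giving −¼ ln(0.82518) = 0.048038.
d = 0.157525 + 0.048038 = 0.205563.
Under a molecular clock d = 2μt, so t = d/(2μ) = 0.205563 / (2 × 0.008) = 12.85 Myr.

12.85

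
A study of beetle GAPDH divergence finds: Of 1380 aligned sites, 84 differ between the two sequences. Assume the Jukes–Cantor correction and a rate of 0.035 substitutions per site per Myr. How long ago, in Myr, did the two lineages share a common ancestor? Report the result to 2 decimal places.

0.91

p = 84/1380 ≈ 0.06087.
d = −(3/4) ln(1 − 4p/3) = −0.75 ln(1 − 0.08116) = −0.75 ln(0.91884)
  = −0.75 × (-0.084643) = 0.063482 substitutions/site.
Under a molecular clock d = 2μt, so t = d/(2μ) = 0.063482 / (2 × 0.035) = 0.91 Myr.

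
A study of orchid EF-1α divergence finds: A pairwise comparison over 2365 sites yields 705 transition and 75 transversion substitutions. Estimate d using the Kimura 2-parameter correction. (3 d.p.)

P = 705/2365 ≈ 0.298097 and Q = 75/2365 ≈ 0.031712.
Under the Kimura two-parameter model, d = −½ ln(1 − 2P − Q) − ¼ ln(1 − 2Q).
1 − 2P − Q = 0.372094, giving −½ ln(0.372094) = 0.494304.
1 − 2Q = 0.936576, giving −¼ ln(0.936576) = 0.016381.
d = 0.494304 + 0.016381 = 0.510685.

0.511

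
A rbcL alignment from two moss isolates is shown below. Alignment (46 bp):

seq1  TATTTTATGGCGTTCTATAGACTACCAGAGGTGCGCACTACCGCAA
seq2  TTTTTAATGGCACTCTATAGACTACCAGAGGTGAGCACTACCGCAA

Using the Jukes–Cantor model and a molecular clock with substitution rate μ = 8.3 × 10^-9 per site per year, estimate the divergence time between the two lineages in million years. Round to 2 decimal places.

The sequences differ at 5 of 46 sites (2, 6, 12, 13, 34), so p = 5/46 ≈ 0.108696.
d = −(3/4) ln(1 − 4p/3) = −0.75 ln(1 − 0.144928) = −0.75 ln(0.855072)
  = −0.75 × (-0.156570) = 0.117428 substitutions/site.
Under a molecular clock d = 2μt, so t = d/(2μ) = 0.117428 / (2 × 8.3 × 10^-9) = 7.07 million years.

7.07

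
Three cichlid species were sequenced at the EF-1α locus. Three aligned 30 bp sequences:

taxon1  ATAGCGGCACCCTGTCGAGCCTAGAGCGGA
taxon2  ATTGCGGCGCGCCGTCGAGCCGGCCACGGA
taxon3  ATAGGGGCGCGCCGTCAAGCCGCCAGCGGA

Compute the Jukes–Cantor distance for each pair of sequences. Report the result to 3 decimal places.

d(taxon1,taxon2) = 0.383, d(taxon1,taxon3) = 0.330, d(taxon2,taxon3) = 0.233

taxon1–taxon2: 9/30 sites differ → p = 0.3, d = −0.75 ln(1 − 0.4) = 0.383119 ≈ 0.383.
taxon1–taxon3: 8/30 sites differ → p ≈ 0.266667, d = −0.75 ln(1 − 0.355556) = 0.329526 ≈ 0.330.
taxon2–taxon3: 6/30 sites differ → p = 0.2, d = −0.75 ln(1 − 0.266667) = 0.232617 ≈ 0.233.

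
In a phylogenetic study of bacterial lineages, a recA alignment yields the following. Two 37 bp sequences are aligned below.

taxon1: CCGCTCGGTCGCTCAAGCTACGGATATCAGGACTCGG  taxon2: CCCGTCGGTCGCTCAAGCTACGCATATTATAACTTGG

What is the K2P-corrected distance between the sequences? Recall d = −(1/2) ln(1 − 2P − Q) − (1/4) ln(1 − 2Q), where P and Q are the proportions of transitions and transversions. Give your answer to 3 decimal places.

Of 37 sites, 3 differences are transitions and 4 are transversions, so P = 3/37 ≈ 0.081081 and Q = 4/37 ≈ 0.108108.
Under the Kimura two-parameter model, d = −½ ln(1 − 2P − Q) − ¼ ln(1 − 2Q).
1 − 2P − Q = 0.72973, giving −½ ln(0.72973) = 0.157540.
1 − 2Q = 0.783784, giving −¼ ln(0.783784) = 0.060905.
d = 0.157540 + 0.060905 = 0.218445.

0.218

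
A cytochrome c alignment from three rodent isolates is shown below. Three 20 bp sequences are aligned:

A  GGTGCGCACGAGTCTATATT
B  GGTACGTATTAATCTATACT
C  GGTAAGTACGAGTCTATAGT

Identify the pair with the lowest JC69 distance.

A and C

A–B: 6/20 differ, p = 0.300, d = 0.383.
A–C: 4/20 differ, p = 0.200, d = 0.233.
B–C: 5/20 differ, p = 0.250, d = 0.304.
The smallest distance is between A and C.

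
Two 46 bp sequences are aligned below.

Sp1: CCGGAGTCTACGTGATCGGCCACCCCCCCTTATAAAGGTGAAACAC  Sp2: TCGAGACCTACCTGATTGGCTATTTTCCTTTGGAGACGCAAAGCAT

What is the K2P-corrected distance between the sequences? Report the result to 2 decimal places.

0.98

Of 46 sites, 18 differences are transitions and 3 are transversions, so P = 18/46 ≈ 0.391304 and Q = 3/46 ≈ 0.065217.
Under the Kimura two-parameter model, d = −½ ln(1 − 2P − Q) − ¼ ln(1 − 2Q).
1 − 2P − Q = 0.152175, giving −½ ln(0.152175) = 0.941362.
1 − 2Q = 0.869566, giving −¼ ln(0.869566) = 0.034940.
d = 0.941362 + 0.034940 = 0.976302.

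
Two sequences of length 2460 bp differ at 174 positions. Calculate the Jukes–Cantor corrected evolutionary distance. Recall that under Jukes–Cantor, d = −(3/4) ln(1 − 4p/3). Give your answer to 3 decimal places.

0.074

p = 174/2460 ≈ 0.070732.
d = −(3/4) ln(1 − 4p/3) = −0.75 ln(1 − 0.094309) = −0.75 ln(0.905691)
  = −0.75 × (-0.099057) = 0.074293 substitutions/site.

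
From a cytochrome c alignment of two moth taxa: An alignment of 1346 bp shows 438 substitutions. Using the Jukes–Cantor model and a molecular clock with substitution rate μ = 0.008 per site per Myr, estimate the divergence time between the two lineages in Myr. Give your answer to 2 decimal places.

26.67

p = 438/1346 ≈ 0.325409.
d = −(3/4) ln(1 − 4p/3) = −0.75 ln(1 − 0.433879) = −0.75 ln(0.566121)
  = −0.75 × (-0.568947) = 0.426710 substitutions/site.
Under a molecular clock d = 2μt, so t = d/(2μ) = 0.426710 / (2 × 0.008) = 26.67 Myr.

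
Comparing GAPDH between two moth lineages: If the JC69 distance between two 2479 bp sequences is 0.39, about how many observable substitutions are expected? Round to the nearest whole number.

Invert JC69: p = (3/4)(1 − e^(−4d/3)) = 0.75 × (1 − e^(-0.52)) = 0.75 × (1 − 0.594521) = 0.304109.
Expected differing sites = pL ≈ 0.304109 × 2479 = 753.886211 ≈ 754.

754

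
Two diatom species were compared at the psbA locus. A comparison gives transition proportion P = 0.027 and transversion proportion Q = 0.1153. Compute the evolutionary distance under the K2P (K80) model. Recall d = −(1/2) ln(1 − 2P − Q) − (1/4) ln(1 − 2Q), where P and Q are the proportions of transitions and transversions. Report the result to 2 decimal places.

Under the Kimura two-parameter model, d = −½ ln(1 − 2P − Q) − ¼ ln(1 − 2Q).
1 − 2P − Q = 0.8307, giving −½ ln(0.8307) = 0.092743.
1 − 2Q = 0.7694, giving −¼ ln(0.7694) = 0.065536.
d = 0.092743 + 0.065536 = 0.158279.

0.16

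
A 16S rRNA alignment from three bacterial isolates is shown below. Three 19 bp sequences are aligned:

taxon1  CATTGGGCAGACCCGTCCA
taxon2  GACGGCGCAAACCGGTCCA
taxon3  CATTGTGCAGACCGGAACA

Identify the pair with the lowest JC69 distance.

taxon1–taxon2: 6/19 differ, p = 0.316, d = 0.410.
taxon1–taxon3: 4/19 differ, p = 0.211, d = 0.247.
taxon2–taxon3: 7/19 differ, p = 0.368, d = 0.507.
The smallest distance is between taxon1 and taxon3.

taxon1 and taxon3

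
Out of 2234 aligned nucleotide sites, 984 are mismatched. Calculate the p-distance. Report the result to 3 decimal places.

0.440

p = 984/2234 = 0.440465… ≈ 0.440 (to 3 d.p.).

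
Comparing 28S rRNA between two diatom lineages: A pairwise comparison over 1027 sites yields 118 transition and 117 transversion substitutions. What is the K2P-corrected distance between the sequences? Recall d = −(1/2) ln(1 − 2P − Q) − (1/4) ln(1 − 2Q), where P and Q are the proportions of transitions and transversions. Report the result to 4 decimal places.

P = 118/1027 ≈ 0.114898 and Q = 117/1027 ≈ 0.113924.
Under the Kimura two-parameter model, d = −½ ln(1 − 2P − Q) − ¼ ln(1 − 2Q).
1 − 2P − Q = 0.65628, giving −½ ln(0.65628) = 0.210584.
1 − 2Q = 0.772152, giving −¼ ln(0.772152) = 0.064643.
d = 0.210584 + 0.064643 = 0.275227.

0.2752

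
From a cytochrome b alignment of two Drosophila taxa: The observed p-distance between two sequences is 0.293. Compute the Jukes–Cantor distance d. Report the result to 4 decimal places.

d = −(3/4) ln(1 − 4p/3) = −0.75 ln(1 − 0.390667) = −0.75 ln(0.609333)
  = −0.75 × (-0.495390) = 0.371543 substitutions/site.

0.3715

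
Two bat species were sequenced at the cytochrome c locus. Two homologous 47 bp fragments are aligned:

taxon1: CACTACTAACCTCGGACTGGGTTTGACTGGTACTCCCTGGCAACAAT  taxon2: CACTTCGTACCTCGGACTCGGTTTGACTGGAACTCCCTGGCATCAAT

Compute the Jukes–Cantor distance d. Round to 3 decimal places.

0.140

The sequences differ at 6 of 47 sites (5, 7, 8, 19, 31, 43), so p = 6/47 ≈ 0.12766.
d = −(3/4) ln(1 − 4p/3) = −0.75 ln(1 − 0.170213) = −0.75 ln(0.829787)
  = −0.75 × (-0.186586) = 0.139940 substitutions/site.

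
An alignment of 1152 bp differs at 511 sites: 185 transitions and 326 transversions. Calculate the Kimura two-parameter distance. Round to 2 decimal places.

0.67

P = 185/1152 ≈ 0.16059 and Q = 326/1152 ≈ 0.282986.
Under the Kimura two-parameter model, d = −½ ln(1 − 2P − Q) − ¼ ln(1 − 2Q).
1 − 2P − Q = 0.395834, giving −½ ln(0.395834) = 0.463380.
1 − 2Q = 0.434028, giving −¼ ln(0.434028) = 0.208662.
d = 0.463380 + 0.208662 = 0.672042.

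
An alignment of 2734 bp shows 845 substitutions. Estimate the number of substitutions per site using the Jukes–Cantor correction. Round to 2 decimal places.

0.40

p = 845/2734 ≈ 0.309071.
d = −(3/4) ln(1 − 4p/3) = −0.75 ln(1 − 0.412095) = −0.75 ln(0.587905)
  = −0.75 × (-0.531190) = 0.398393 substitutions/site.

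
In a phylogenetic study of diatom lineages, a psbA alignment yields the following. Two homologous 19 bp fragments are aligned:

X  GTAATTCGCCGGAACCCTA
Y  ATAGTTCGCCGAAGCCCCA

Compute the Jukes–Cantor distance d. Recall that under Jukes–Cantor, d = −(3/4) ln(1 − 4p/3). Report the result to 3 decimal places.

0.324

The sequences differ at 5 of 19 sites (1, 4, 12, 14, 18), so p = 5/19 ≈ 0.263158.
d = −(3/4) ln(1 − 4p/3) = −0.75 ln(1 − 0.350877) = −0.75 ln(0.649123)
  = −0.75 × (-0.432133) = 0.324100 substitutions/site.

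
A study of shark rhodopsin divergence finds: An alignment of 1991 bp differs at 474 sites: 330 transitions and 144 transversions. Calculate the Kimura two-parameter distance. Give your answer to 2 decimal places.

P = 330/1991 ≈ 0.165746 and Q = 144/1991 ≈ 0.072325.
Under the Kimura two-parameter model, d = −½ ln(1 − 2P − Q) − ¼ ln(1 − 2Q).
1 − 2P − Q = 0.596183, giving −½ ln(0.596183) = 0.258604.
1 − 2Q = 0.85535, giving −¼ ln(0.85535) = 0.039061.
d = 0.258604 + 0.039061 = 0.297665.

0.30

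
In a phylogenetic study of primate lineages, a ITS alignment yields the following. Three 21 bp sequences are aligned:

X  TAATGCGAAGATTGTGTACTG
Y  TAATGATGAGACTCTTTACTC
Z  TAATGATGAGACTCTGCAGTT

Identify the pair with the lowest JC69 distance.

X–Y: 7/21 differ, p = 0.333, d = 0.441.
X–Z: 8/21 differ, p = 0.381, d = 0.532.
Y–Z: 4/21 differ, p = 0.190, d = 0.220.
The smallest distance is between Y and Z.

Y and Z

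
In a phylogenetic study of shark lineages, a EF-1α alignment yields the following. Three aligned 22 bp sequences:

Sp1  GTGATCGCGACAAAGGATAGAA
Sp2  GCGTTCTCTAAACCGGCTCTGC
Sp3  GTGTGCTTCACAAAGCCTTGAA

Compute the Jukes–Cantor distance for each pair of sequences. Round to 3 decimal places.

d(Sp1,Sp2) = 0.974, d(Sp1,Sp3) = 0.497, d(Sp2,Sp3) = 0.974

Sp1–Sp2: 12/22 sites differ → p ≈ 0.545455, d = −0.75 ln(1 − 0.727273) = 0.974463 ≈ 0.974.
Sp1–Sp3: 8/22 sites differ → p ≈ 0.363636, d = −0.75 ln(1 − 0.484848) = 0.497470 ≈ 0.497.
Sp2–Sp3: 12/22 sites differ → p ≈ 0.545455, d = −0.75 ln(1 − 0.727273) = 0.974463 ≈ 0.974.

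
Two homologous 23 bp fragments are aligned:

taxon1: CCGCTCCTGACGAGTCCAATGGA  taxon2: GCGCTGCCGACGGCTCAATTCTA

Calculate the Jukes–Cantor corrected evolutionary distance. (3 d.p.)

The sequences differ at 9 of 23 sites (1, 6, 8, 13, 14, 17, 19, 21, 22), so p = 9/23 ≈ 0.391304.
d = −(3/4) ln(1 − 4p/3) = −0.75 ln(1 − 0.521739) = −0.75 ln(0.478261)
  = −0.75 × (-0.737599) = 0.553199 substitutions/site.

0.553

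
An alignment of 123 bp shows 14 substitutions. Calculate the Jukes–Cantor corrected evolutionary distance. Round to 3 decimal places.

0.123

p = 14/123 ≈ 0.113821.
d = −(3/4) ln(1 − 4p/3) = −0.75 ln(1 − 0.151761) = −0.75 ln(0.848239)
  = −0.75 × (-0.164593) = 0.123445 substitutions/site.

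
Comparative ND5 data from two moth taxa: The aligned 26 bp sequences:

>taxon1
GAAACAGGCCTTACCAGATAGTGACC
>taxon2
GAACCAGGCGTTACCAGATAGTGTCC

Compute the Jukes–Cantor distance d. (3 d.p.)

The sequences differ at 3 of 26 sites (4, 10, 24), so p = 3/26 ≈ 0.115385.
d = −(3/4) ln(1 − 4p/3) = −0.75 ln(1 − 0.153847) = −0.75 ln(0.846153)
  = −0.75 × (-0.167055) = 0.125291 substitutions/site.

0.125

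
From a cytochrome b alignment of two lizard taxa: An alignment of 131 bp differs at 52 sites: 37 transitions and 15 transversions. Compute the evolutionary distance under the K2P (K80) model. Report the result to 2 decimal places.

P = 37/131 ≈ 0.282443 and Q = 15/131 ≈ 0.114504.
Under the Kimura two-parameter model, d = −½ ln(1 − 2P − Q) − ¼ ln(1 − 2Q).
1 − 2P − Q = 0.32061, giving −½ ln(0.32061) = 0.568765.
1 − 2Q = 0.770992, giving −¼ ln(0.770992) = 0.065019.
d = 0.568765 + 0.065019 = 0.633784.

0.63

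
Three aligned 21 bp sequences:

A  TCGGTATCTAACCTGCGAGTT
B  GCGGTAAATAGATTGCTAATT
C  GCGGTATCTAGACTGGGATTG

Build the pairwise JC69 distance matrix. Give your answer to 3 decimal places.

d(A,B) = 0.532, d(A,C) = 0.360, d(B,C) = 0.441

A–B: 8/21 sites differ → p ≈ 0.380952, d = −0.75 ln(1 − 0.507936) = 0.531860 ≈ 0.532.
A–C: 6/21 sites differ → p ≈ 0.285714, d = −0.75 ln(1 − 0.380952) = 0.359679 ≈ 0.360.
B–C: 7/21 sites differ → p ≈ 0.333333, d = −0.75 ln(1 − 0.444444) = 0.440839 ≈ 0.441.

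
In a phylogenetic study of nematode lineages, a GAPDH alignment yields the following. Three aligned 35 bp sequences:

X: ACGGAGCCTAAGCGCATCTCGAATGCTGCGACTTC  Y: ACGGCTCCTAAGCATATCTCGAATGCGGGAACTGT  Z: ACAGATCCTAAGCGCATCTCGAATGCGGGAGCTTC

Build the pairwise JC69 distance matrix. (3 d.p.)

d(X,Y) = 0.315, d(X,Z) = 0.195, d(Y,Z) = 0.233

X–Y: 9/35 sites differ → p ≈ 0.257143, d = −0.75 ln(1 − 0.342857) = 0.314890 ≈ 0.315.
X–Z: 6/35 sites differ → p ≈ 0.171429, d = −0.75 ln(1 − 0.228572) = 0.194634 ≈ 0.195.
Y–Z: 7/35 sites differ → p = 0.2, d = −0.75 ln(1 − 0.266667) = 0.232617 ≈ 0.233.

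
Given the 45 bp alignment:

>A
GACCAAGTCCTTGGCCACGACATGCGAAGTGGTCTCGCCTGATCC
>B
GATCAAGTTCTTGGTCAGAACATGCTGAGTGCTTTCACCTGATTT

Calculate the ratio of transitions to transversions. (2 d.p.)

3.00

Transitions are A↔G and C↔T; transversions are all other mismatches.
Transitions: 9. Transversions: 3.
R = 9/3 = 3.00.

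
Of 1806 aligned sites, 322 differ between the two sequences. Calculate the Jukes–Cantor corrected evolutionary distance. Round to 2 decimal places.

p = 322/1806 ≈ 0.178295.
d = −(3/4) ln(1 − 4p/3) = −0.75 ln(1 − 0.237727) = −0.75 ln(0.762273)
  = −0.75 × (-0.271451) = 0.203588 substitutions/site.

0.20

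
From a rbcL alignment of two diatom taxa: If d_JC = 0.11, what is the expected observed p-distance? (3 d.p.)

0.102

p = (3/4)(1 − e^(−4d/3)) = 0.75 × (1 − e^(-0.146667)) = 0.75 × (1 − 0.863582) = 0.102314.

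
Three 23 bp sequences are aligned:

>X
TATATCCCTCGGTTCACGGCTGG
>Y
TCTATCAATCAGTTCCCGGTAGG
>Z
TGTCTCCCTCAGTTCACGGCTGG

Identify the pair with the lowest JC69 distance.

X–Y: 7/23 differ, p = 0.304, d = 0.390.
X–Z: 3/23 differ, p = 0.130, d = 0.143.
Y–Z: 7/23 differ, p = 0.304, d = 0.390.
The smallest distance is between X and Z.

X and Z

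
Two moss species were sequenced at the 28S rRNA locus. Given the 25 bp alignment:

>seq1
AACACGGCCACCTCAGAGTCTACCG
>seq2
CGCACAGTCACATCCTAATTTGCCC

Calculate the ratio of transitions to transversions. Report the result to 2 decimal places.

1.20

Transitions are A↔G and C↔T; transversions are all other mismatches.
Transitions: 6. Transversions: 5.
R = 6/5 = 1.20.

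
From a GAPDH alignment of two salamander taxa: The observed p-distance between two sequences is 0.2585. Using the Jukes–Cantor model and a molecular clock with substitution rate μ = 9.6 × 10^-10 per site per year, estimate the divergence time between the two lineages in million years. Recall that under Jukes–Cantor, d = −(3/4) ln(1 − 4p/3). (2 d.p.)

165.08

d = −(3/4) ln(1 − 4p/3) = −0.75 ln(1 − 0.344667) = −0.75 ln(0.655333)
  = −0.75 × (-0.422612) = 0.316959 substitutions/site.
Under a molecular clock d = 2μt, so t = d/(2μ) = 0.316959 / (2 × 9.6 × 10^-10) = 165.08 million years.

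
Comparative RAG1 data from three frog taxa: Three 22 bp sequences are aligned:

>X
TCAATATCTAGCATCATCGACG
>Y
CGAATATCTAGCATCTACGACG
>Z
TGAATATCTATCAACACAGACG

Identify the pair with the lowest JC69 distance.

X–Y: 4/22 differ, p = 0.182, d = 0.208.
X–Z: 5/22 differ, p = 0.227, d = 0.271.
Y–Z: 6/22 differ, p = 0.273, d = 0.339.
The smallest distance is between X and Y.

X and Y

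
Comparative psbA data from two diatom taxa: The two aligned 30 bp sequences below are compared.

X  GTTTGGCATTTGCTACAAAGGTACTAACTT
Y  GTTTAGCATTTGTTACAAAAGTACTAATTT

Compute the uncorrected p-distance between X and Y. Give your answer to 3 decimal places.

The sequences differ at 4 of 30 positions (sites 5, 13, 20, 28).
p = 4/30 = 0.133333… ≈ 0.133 (to 3 d.p.).

0.133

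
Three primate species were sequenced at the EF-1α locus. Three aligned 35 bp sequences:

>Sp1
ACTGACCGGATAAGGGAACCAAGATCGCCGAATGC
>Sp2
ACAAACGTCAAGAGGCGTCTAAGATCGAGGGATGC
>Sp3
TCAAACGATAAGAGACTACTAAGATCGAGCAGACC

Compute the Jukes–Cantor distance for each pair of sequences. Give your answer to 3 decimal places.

d(Sp1,Sp2) = 0.572, d(Sp1,Sp3) = 0.868, d(Sp2,Sp3) = 0.407

Sp1–Sp2: 14/35 sites differ → p = 0.4, d = −0.75 ln(1 − 0.533333) = 0.571605 ≈ 0.572.
Sp1–Sp3: 18/35 sites differ → p ≈ 0.514286, d = −0.75 ln(1 − 0.685715) = 0.868091 ≈ 0.868.
Sp2–Sp3: 11/35 sites differ → p ≈ 0.314286, d = −0.75 ln(1 − 0.419048) = 0.407315 ≈ 0.407.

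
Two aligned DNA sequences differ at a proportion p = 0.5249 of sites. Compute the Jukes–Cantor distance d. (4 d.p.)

0.9026

d = −(3/4) ln(1 − 4p/3) = −0.75 ln(1 − 0.699867) = −0.75 ln(0.300133)
  = −0.75 × (-1.203530) = 0.902648 substitutions/site.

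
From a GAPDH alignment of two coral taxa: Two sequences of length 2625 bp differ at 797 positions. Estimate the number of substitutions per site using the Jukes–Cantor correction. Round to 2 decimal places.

p = 797/2625 ≈ 0.303619.
d = −(3/4) ln(1 − 4p/3) = −0.75 ln(1 − 0.404825) = −0.75 ln(0.595175)
  = −0.75 × (-0.518900) = 0.389175 substitutions/site.

0.39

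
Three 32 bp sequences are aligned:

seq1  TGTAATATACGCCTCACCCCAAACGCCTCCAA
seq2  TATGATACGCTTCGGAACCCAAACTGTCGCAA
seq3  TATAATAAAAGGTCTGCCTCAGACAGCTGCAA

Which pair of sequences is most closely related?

seq1–seq2: 14/32 differ, p = 0.438, d = 0.657.
seq1–seq3: 13/32 differ, p = 0.406, d = 0.585.
seq2–seq3: 16/32 differ, p = 0.500, d = 0.824.
The smallest distance is between seq1 and seq3.

seq1 and seq3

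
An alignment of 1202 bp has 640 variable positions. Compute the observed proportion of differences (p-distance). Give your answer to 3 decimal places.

0.532

p = 640/1202 = 0.532445… ≈ 0.532 (to 3 d.p.).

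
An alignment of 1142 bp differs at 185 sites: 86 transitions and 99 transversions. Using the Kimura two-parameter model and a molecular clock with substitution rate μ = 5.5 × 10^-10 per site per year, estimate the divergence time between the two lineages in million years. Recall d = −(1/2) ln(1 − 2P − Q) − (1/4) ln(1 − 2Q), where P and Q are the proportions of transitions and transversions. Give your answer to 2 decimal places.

P = 86/1142 ≈ 0.075306 and Q = 99/1142 ≈ 0.08669.
Under the Kimura two-parameter model, d = −½ ln(1 − 2P − Q) − ¼ ln(1 − 2Q).
1 − 2P − Q = 0.762698, giving −½ ln(0.762698) = 0.135447.
1 − 2Q = 0.82662, giving −¼ ln(0.82662) = 0.047603.
d = 0.135447 + 0.047603 = 0.183050.
Under a molecular clock d = 2μt, so t = d/(2μ) = 0.183050 / (2 × 5.5 × 10^-10) = 166.41 million years.

166.41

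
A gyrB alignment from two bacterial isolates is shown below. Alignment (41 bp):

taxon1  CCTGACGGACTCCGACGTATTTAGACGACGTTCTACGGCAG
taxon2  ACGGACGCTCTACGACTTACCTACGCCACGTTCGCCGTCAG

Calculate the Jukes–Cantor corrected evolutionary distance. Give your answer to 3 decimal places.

The sequences differ at 14 of 41 sites, so p = 14/41 ≈ 0.341463.
d = −(3/4) ln(1 − 4p/3) = −0.75 ln(1 − 0.455284) = −0.75 ln(0.544716)
  = −0.75 × (-0.607491) = 0.455618 substitutions/site.

0.456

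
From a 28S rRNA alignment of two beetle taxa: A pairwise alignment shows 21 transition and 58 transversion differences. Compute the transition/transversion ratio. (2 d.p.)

R = 21/58 = 0.362068… ≈ 0.36 (to 2 d.p.).

0.36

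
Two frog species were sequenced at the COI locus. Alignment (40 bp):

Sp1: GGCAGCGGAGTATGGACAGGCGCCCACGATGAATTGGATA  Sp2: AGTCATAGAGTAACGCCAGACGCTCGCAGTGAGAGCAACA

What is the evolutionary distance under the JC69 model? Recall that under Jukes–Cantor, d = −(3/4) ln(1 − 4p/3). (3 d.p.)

The sequences differ at 20 of 40 sites, so p = 20/40 = 0.5.
d = −(3/4) ln(1 − 4p/3) = −0.75 ln(1 − 0.666667) = −0.75 ln(0.333333)
  = −0.75 × (-1.098613) = 0.823960 substitutions/site.

0.824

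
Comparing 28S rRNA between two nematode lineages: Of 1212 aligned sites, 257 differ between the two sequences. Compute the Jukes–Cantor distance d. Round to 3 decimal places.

p = 257/1212 ≈ 0.212046.
d = −(3/4) ln(1 − 4p/3) = −0.75 ln(1 − 0.282728) = −0.75 ln(0.717272)
  = −0.75 × (-0.332300) = 0.249225 substitutions/site.

0.249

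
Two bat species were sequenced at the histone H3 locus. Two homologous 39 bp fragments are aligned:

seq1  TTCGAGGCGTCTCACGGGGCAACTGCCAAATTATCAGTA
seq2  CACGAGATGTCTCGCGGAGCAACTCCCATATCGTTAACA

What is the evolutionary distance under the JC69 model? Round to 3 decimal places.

The sequences differ at 13 of 39 sites, so p = 13/39 ≈ 0.333333.
d = −(3/4) ln(1 − 4p/3) = −0.75 ln(1 − 0.444444) = −0.75 ln(0.555556)
  = −0.75 × (-0.587786) = 0.440840 substitutions/site.

0.441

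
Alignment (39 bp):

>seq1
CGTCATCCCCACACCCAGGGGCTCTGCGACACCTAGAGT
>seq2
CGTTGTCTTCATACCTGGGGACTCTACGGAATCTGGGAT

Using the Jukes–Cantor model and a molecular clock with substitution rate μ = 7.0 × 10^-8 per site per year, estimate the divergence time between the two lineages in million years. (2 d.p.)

The sequences differ at 15 of 39 sites, so p = 15/39 ≈ 0.384615.
d = −(3/4) ln(1 − 4p/3) = −0.75 ln(1 − 0.51282) = −0.75 ln(0.48718)
  = −0.75 × (-0.719122) = 0.539342 substitutions/site.
Under a molecular clock d = 2μt, so t = d/(2μ) = 0.539342 / (2 × 7.0 × 10^-8) = 3.85 million years.

3.85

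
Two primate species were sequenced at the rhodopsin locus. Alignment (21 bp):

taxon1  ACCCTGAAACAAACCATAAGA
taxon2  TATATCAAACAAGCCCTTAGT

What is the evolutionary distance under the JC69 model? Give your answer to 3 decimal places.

The sequences differ at 9 of 21 sites (1, 2, 3, 4, 6, 13, 16, 18, 21), so p = 9/21 ≈ 0.428571.
d = −(3/4) ln(1 − 4p/3) = −0.75 ln(1 − 0.571428) = −0.75 ln(0.428572)
  = −0.75 × (-0.847297) = 0.635473 substitutions/site.

0.635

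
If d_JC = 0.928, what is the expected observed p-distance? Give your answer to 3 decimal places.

p = (3/4)(1 − e^(−4d/3)) = 0.75 × (1 − e^(-1.237333)) = 0.75 × (1 − 0.290157) = 0.532382.

0.532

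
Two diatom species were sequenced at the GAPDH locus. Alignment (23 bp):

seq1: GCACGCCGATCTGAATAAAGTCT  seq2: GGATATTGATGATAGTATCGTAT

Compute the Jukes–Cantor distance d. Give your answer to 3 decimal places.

The sequences differ at 12 of 23 sites, so p = 12/23 ≈ 0.521739.
d = −(3/4) ln(1 − 4p/3) = −0.75 ln(1 − 0.695652) = −0.75 ln(0.304348)
  = −0.75 × (-1.189583) = 0.892187 substitutions/site.

0.892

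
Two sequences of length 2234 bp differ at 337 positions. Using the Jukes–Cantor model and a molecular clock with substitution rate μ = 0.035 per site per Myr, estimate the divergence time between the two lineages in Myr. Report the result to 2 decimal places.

p = 337/2234 ≈ 0.15085.
d = −(3/4) ln(1 − 4p/3) = −0.75 ln(1 − 0.201133) = −0.75 ln(0.798867)
  = −0.75 × (-0.224561) = 0.168421 substitutions/site.
Under a molecular clock d = 2μt, so t = d/(2μ) = 0.168421 / (2 × 0.035) = 2.41 Myr.

2.41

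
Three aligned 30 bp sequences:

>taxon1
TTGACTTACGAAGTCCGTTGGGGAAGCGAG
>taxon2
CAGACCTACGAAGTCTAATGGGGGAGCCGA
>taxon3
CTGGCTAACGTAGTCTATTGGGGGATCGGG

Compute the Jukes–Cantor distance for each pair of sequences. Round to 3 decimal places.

d(taxon1,taxon2) = 0.441, d(taxon1,taxon3) = 0.383, d(taxon2,taxon3) = 0.383

taxon1–taxon2: 10/30 sites differ → p ≈ 0.333333, d = −0.75 ln(1 − 0.444444) = 0.440839 ≈ 0.441.
taxon1–taxon3: 9/30 sites differ → p = 0.3, d = −0.75 ln(1 − 0.4) = 0.383119 ≈ 0.383.
taxon2–taxon3: 9/30 sites differ → p = 0.3, d = −0.75 ln(1 − 0.4) = 0.383119 ≈ 0.383.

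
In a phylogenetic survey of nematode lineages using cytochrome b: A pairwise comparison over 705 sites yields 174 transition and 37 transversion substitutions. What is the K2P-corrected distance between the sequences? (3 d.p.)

P = 174/705 ≈ 0.246809 and Q = 37/705 ≈ 0.052482.
Under the Kimura two-parameter model, d = −½ ln(1 − 2P − Q) − ¼ ln(1 − 2Q).
1 − 2P − Q = 0.4539, giving −½ ln(0.4539) = 0.394939.
1 − 2Q = 0.895036, giving −¼ ln(0.895036) = 0.027723.
d = 0.394939 + 0.027723 = 0.422662.

0.423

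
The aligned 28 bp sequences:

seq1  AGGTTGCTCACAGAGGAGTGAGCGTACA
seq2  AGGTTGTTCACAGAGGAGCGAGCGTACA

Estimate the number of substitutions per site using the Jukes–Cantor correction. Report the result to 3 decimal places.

The sequences differ at 2 of 28 sites (7, 19), so p = 2/28 ≈ 0.071429.
d = −(3/4) ln(1 − 4p/3) = −0.75 ln(1 − 0.095239) = −0.75 ln(0.904761)
  = −0.75 × (-0.100084) = 0.075063 substitutions/site.

0.075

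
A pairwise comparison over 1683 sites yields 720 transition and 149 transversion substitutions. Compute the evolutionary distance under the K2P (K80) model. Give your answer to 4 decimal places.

P = 720/1683 ≈ 0.427807 and Q = 149/1683 ≈ 0.088532.
Under the Kimura two-parameter model, d = −½ ln(1 − 2P − Q) − ¼ ln(1 − 2Q).
1 − 2P − Q = 0.055854, giving −½ ln(0.055854) = 1.442507.
1 − 2Q = 0.822936, giving −¼ ln(0.822936) = 0.048719.
d = 1.442507 + 0.048719 = 1.491226.

1.4912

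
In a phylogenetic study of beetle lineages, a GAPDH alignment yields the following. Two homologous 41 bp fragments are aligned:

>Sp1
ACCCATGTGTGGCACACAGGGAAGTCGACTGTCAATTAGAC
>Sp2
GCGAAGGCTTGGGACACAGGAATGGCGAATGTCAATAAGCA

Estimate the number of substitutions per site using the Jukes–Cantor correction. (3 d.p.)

0.456

The sequences differ at 14 of 41 sites, so p = 14/41 ≈ 0.341463.
d = −(3/4) ln(1 − 4p/3) = −0.75 ln(1 − 0.455284) = −0.75 ln(0.544716)
  = −0.75 × (-0.607491) = 0.455618 substitutions/site.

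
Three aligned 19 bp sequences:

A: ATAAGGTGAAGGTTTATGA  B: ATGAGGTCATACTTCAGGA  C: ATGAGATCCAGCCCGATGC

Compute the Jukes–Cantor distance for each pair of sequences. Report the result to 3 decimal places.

d(A,B) = 0.507, d(A,C) = 0.749, d(B,C) = 0.749

A–B: 7/19 sites differ → p ≈ 0.368421, d = −0.75 ln(1 − 0.491228) = 0.506816 ≈ 0.507.
A–C: 9/19 sites differ → p ≈ 0.473684, d = −0.75 ln(1 − 0.631579) = 0.748897 ≈ 0.749.
B–C: 9/19 sites differ → p ≈ 0.473684, d = −0.75 ln(1 − 0.631579) = 0.748897 ≈ 0.749.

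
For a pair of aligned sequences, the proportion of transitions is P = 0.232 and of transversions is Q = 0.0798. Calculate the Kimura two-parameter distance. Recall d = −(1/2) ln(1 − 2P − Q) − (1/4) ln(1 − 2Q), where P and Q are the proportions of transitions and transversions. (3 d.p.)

Under the Kimura two-parameter model, d = −½ ln(1 − 2P − Q) − ¼ ln(1 − 2Q).
1 − 2P − Q = 0.4562, giving −½ ln(0.4562) = 0.392412.
1 − 2Q = 0.8404, giving −¼ ln(0.8404) = 0.043469.
d = 0.392412 + 0.043469 = 0.435881.

0.436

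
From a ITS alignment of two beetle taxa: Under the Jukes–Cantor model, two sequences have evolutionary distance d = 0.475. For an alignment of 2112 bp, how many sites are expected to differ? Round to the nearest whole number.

743

Invert JC69: p = (3/4)(1 − e^(−4d/3)) = 0.75 × (1 − e^(-0.633333)) = 0.75 × (1 − 0.530820) = 0.351885.
Expected differing sites = pL ≈ 0.351885 × 2112 = 743.18112 ≈ 743.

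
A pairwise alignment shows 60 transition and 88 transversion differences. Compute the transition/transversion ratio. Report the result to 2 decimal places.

0.68

R = 60/88 = 0.681818… ≈ 0.68 (to 2 d.p.).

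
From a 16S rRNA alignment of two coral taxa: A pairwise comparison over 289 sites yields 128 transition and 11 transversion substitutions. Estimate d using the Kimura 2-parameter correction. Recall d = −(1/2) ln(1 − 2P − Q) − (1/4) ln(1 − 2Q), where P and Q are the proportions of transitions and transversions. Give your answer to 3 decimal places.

P = 128/289 ≈ 0.442907 and Q = 11/289 ≈ 0.038062.
Under the Kimura two-parameter model, d = −½ ln(1 − 2P − Q) − ¼ ln(1 − 2Q).
1 − 2P − Q = 0.076124, giving −½ ln(0.076124) = 1.287696.
1 − 2Q = 0.923876, giving −¼ ln(0.923876) = 0.019794.
d = 1.287696 + 0.019794 = 1.307490.

1.307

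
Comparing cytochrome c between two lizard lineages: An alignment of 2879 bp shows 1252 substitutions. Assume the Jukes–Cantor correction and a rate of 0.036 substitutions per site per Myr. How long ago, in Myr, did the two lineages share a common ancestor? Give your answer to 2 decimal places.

p = 1252/2879 ≈ 0.434873.
d = −(3/4) ln(1 − 4p/3) = −0.75 ln(1 − 0.579831) = −0.75 ln(0.420169)
  = −0.75 × (-0.867098) = 0.650324 substitutions/site.
Under a molecular clock d = 2μt, so t = d/(2μ) = 0.650324 / (2 × 0.036) = 9.03 Myr.

9.03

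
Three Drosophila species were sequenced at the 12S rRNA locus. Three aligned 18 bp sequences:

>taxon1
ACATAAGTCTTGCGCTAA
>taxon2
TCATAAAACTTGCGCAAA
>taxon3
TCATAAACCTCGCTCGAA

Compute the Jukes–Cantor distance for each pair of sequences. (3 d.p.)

taxon1–taxon2: 4/18 sites differ → p ≈ 0.222222, d = −0.75 ln(1 − 0.296296) = 0.263548 ≈ 0.264.
taxon1–taxon3: 6/18 sites differ → p ≈ 0.333333, d = −0.75 ln(1 − 0.444444) = 0.440839 ≈ 0.441.
taxon2–taxon3: 4/18 sites differ → p ≈ 0.222222, d = −0.75 ln(1 − 0.296296) = 0.263548 ≈ 0.264.

d(taxon1,taxon2) = 0.264, d(taxon1,taxon3) = 0.441, d(taxon2,taxon3) = 0.264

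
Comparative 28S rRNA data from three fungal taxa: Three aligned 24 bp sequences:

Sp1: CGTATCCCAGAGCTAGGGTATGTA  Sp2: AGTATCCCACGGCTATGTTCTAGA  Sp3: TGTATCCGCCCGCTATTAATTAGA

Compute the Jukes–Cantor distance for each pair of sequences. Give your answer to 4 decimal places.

Sp1–Sp2: 8/24 sites differ → p ≈ 0.333333, d = −0.75 ln(1 − 0.444444) = 0.440839 ≈ 0.4408.
Sp1–Sp3: 12/24 sites differ → p = 0.5, d = −0.75 ln(1 − 0.666667) = 0.823960 ≈ 0.8240.
Sp2–Sp3: 8/24 sites differ → p ≈ 0.333333, d = −0.75 ln(1 − 0.444444) = 0.440839 ≈ 0.4408.

d(Sp1,Sp2) = 0.4408, d(Sp1,Sp3) = 0.8240, d(Sp2,Sp3) = 0.4408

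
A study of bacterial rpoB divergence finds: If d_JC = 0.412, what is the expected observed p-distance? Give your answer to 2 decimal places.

0.32

p = (3/4)(1 − e^(−4d/3)) = 0.75 × (1 − e^(-0.549333)) = 0.75 × (1 − 0.577335) = 0.316999.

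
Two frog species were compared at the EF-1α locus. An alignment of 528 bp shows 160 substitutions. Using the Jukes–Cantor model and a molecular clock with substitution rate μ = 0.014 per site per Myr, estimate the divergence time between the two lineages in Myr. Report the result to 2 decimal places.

p = 160/528 ≈ 0.30303.
d = −(3/4) ln(1 − 4p/3) = −0.75 ln(1 − 0.40404) = −0.75 ln(0.59596)
  = −0.75 × (-0.517582) = 0.388187 substitutions/site.
Under a molecular clock d = 2μt, so t = d/(2μ) = 0.388187 / (2 × 0.014) = 13.86 Myr.

13.86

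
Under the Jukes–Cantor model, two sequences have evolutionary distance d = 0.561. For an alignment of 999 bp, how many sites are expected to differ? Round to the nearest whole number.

395

Invert JC69: p = (3/4)(1 − e^(−4d/3)) = 0.75 × (1 − e^(-0.748)) = 0.75 × (1 − 0.473312) = 0.395016.
Expected differing sites = pL ≈ 0.395016 × 999 = 394.620984 ≈ 395.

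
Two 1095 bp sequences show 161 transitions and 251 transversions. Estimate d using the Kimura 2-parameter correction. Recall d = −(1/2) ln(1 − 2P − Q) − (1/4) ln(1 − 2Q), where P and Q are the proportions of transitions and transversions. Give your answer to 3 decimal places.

P = 161/1095 ≈ 0.147032 and Q = 251/1095 ≈ 0.229224.
Under the Kimura two-parameter model, d = −½ ln(1 − 2P − Q) − ¼ ln(1 − 2Q).
1 − 2P − Q = 0.476712, giving −½ ln(0.476712) = 0.370421.
1 − 2Q = 0.541552, giving −¼ ln(0.541552) = 0.153329.
d = 0.370421 + 0.153329 = 0.523750.

0.524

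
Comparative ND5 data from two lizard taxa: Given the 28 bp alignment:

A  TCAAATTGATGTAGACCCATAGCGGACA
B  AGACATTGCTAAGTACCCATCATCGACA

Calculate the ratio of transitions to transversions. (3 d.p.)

0.500

Transitions are A↔G and C↔T; transversions are all other mismatches.
Transitions: 4. Transversions: 8.
R = 4/8 = 0.500.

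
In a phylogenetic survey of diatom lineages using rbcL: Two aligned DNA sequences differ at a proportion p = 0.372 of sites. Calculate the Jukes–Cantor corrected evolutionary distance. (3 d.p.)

0.514

d = −(3/4) ln(1 − 4p/3) = −0.75 ln(1 − 0.496) = −0.75 ln(0.504)
  = −0.75 × (-0.685179) = 0.513884 substitutions/site.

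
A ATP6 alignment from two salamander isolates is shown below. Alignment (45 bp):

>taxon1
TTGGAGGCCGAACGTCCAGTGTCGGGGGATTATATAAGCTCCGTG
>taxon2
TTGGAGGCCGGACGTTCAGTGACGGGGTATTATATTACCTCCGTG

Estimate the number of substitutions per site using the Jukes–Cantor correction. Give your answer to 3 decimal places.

0.147

The sequences differ at 6 of 45 sites (11, 16, 22, 28, 36, 38), so p = 6/45 ≈ 0.133333.
d = −(3/4) ln(1 − 4p/3) = −0.75 ln(1 − 0.177777) = −0.75 ln(0.822223)
  = −0.75 × (-0.195744) = 0.146808 substitutions/site.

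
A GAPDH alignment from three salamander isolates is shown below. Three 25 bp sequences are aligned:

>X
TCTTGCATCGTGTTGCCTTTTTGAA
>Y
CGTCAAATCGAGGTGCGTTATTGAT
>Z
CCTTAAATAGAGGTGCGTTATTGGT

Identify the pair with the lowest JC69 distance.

X–Y: 10/25 differ, p = 0.400, d = 0.572.
X–Z: 10/25 differ, p = 0.400, d = 0.572.
Y–Z: 4/25 differ, p = 0.160, d = 0.180.
The smallest distance is between Y and Z.

Y and Z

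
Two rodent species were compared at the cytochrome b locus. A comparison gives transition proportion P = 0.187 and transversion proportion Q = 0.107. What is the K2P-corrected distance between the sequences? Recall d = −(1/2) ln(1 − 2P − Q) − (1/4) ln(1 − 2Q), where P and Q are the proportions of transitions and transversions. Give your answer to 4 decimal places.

Under the Kimura two-parameter model, d = −½ ln(1 − 2P − Q) − ¼ ln(1 − 2Q).
1 − 2P − Q = 0.519, giving −½ ln(0.519) = 0.327926.
1 − 2Q = 0.786, giving −¼ ln(0.786) = 0.060200.
d = 0.327926 + 0.060200 = 0.388126.

0.3881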